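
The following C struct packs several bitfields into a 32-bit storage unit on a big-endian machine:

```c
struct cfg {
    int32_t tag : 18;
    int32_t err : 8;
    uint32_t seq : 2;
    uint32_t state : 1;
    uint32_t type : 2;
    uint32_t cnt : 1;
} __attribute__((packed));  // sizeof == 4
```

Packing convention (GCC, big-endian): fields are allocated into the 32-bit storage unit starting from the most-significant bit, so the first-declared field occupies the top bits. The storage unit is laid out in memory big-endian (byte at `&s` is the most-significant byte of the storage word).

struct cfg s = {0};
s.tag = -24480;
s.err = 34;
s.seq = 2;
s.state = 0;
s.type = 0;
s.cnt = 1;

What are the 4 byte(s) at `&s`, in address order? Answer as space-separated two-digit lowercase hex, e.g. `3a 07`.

e8 18 08 a1

tag:18 = -24480 → 0x3a060 << 14 → word 0xe8180000
err:8 = 34 → 0x22 << 6 → word 0xe8180880
seq:2 = 2 → 0x2 << 4 → word 0xe81808a0
state:1 = 0 → 0x0 << 3 → word 0xe81808a0
type:2 = 0 → 0x0 << 1 → word 0xe81808a0
cnt:1 = 1 → 0x1 << 0 → word 0xe81808a1
word = 0xe81808a1 → big-endian bytes:
  [0]=0xe8  [1]=0x18  [2]=0x08  [3]=0xa1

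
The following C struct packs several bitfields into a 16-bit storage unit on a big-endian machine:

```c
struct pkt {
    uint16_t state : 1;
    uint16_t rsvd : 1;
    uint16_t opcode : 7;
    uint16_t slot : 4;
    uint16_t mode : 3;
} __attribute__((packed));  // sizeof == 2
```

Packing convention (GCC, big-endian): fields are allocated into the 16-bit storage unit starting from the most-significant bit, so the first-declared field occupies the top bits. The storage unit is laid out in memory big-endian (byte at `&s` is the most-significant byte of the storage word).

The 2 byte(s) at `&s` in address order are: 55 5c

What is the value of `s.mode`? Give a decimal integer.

4

[0]=0x55 [1]=0x5c (big-endian) → word 0x555c
state [15+:1] = (word>>15) & 0x1 = 0
rsvd [14+:1] = (word>>14) & 0x1 = 1
opcode [7+:7] = (word>>7) & 0x7f = 42
slot [3+:4] = (word>>3) & 0xf = 11
mode [0+:3] = (word>>0) & 0x7 = 4  ←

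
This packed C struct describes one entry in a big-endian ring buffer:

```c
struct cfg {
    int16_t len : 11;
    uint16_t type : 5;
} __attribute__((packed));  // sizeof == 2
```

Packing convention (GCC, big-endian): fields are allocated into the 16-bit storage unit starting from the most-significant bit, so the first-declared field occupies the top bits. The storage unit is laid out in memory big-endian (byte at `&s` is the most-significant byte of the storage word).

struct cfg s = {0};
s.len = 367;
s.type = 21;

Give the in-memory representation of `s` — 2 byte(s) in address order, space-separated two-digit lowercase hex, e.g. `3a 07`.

2d f5

len:11 = 367 → 0x16f << 5 → word 0x2de0
type:5 = 21 → 0x15 << 0 → word 0x2df5
word = 0x2df5 → big-endian bytes:
  [0]=0x2d  [1]=0xf5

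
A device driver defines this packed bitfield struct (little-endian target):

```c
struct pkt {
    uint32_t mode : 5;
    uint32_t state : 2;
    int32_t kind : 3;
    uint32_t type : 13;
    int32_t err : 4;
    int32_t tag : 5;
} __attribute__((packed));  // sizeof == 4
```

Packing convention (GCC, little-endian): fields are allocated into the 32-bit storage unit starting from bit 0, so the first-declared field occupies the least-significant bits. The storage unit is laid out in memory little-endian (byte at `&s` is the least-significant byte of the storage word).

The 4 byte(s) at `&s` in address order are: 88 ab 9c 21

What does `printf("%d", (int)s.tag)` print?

4

[0]=0x88 [1]=0xab [2]=0x9c [3]=0x21 (little-endian) → word 0x219cab88
mode:5 @ bit 0 → (0x219cab88>>0)&0x1f = 0x8
state:2 @ bit 5 → (0x219cab88>>5)&0x3 = 0x0
kind:3 @ bit 7 → (0x219cab88>>7)&0x7 = 0x7
type:13 @ bit 10 → (0x219cab88>>10)&0x1fff = 0x72a
err:4 @ bit 23 → (0x219cab88>>23)&0xf = 0x3
tag:5 @ bit 27 → (0x219cab88>>27)&0x1f = 0x4  ←
tag signed 5b, MSB=0: value = 4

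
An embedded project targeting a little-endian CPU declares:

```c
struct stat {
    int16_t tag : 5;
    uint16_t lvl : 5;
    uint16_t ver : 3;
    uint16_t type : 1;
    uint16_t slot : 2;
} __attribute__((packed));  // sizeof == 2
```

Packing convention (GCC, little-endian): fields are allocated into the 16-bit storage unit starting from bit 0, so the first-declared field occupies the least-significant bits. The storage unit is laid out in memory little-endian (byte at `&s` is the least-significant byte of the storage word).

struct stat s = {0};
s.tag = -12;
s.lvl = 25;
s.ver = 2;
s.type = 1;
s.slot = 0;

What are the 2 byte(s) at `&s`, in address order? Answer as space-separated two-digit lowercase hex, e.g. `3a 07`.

34 2b

[0+:5] tag=-12 & 0x1f = 0x14; word=0x0014
[5+:5] lvl=25 & 0x1f = 0x19; word=0x0334
[10+:3] ver=2 & 0x7 = 0x2; word=0x0b34
[13+:1] type=1 & 0x1 = 0x1; word=0x2b34
[14+:2] slot=0 & 0x3 = 0x0; word=0x2b34
word = 0x2b34 → little-endian bytes:
  [0]=0x34  [1]=0x2b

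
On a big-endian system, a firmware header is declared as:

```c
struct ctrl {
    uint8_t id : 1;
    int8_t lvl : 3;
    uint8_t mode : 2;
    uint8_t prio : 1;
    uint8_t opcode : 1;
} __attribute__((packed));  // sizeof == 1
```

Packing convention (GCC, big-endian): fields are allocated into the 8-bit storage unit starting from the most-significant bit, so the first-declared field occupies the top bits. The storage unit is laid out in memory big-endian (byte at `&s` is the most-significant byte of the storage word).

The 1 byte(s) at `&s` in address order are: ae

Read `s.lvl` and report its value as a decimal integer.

2

[0]=0xae (big-endian) → word 0xae
id [7+:1] = (word>>7) & 0x1 = 1
lvl [4+:3] = (word>>4) & 0x7 = 2  ←
mode [2+:2] = (word>>2) & 0x3 = 3
prio [1+:1] = (word>>1) & 0x1 = 1
opcode [0+:1] = (word>>0) & 0x1 = 0
lvl signed 3b, MSB=0: value = 2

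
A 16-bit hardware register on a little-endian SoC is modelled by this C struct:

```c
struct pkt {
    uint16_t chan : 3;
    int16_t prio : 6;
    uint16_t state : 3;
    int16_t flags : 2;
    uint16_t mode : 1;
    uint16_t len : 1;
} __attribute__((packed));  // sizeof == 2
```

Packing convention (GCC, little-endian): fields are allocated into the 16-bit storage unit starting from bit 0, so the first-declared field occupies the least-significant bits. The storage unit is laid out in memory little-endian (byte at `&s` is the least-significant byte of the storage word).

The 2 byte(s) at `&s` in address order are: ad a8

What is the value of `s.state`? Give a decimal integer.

[0]=0xad [1]=0xa8 (little-endian) → word 0xa8ad
chan [0+:3] = (word>>0) & 0x7 = 5
prio [3+:6] = (word>>3) & 0x3f = 21
state [9+:3] = (word>>9) & 0x7 = 4  ←
flags [12+:2] = (word>>12) & 0x3 = 2
mode [14+:1] = (word>>14) & 0x1 = 0
len [15+:1] = (word>>15) & 0x1 = 1

4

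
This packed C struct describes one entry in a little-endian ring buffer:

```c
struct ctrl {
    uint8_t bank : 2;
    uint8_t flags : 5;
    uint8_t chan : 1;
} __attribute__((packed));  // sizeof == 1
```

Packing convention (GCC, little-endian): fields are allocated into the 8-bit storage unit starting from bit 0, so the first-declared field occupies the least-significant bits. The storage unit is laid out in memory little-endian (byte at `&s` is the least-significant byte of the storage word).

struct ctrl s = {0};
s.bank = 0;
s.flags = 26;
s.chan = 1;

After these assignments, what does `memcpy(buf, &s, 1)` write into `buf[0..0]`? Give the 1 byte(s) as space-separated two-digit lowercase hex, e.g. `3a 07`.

bank:2 = 0 → 0x0 << 0 → word 0x00
flags:5 = 26 → 0x1a << 2 → word 0x68
chan:1 = 1 → 0x1 << 7 → word 0xe8
word = 0xe8 → little-endian bytes:
  [0]=0xe8

e8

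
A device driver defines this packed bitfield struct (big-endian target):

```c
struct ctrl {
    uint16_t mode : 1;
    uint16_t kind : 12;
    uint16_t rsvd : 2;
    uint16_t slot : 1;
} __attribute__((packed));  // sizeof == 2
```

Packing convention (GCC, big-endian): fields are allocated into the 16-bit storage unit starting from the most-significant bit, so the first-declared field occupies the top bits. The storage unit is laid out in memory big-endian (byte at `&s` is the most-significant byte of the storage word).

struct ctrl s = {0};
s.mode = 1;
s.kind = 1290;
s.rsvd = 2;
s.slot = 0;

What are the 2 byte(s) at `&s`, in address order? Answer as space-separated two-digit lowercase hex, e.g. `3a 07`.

a8 54

mode:1 = 1 → 0x1 << 15 → word 0x8000
kind:12 = 1290 → 0x50a << 3 → word 0xa850
rsvd:2 = 2 → 0x2 << 1 → word 0xa854
slot:1 = 0 → 0x0 << 0 → word 0xa854
word = 0xa854 → big-endian bytes:
  [0]=0xa8  [1]=0x54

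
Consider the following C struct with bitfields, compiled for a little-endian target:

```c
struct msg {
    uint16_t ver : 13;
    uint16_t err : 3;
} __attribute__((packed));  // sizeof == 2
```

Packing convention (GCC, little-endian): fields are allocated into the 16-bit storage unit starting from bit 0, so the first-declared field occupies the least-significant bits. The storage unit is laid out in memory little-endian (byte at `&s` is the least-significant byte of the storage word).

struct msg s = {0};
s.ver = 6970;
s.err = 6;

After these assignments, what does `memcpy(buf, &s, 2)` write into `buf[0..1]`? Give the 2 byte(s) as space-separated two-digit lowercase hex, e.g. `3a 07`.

3a db

ver:13 = 6970 → 0x1b3a << 0 → word 0x1b3a
err:3 = 6 → 0x6 << 13 → word 0xdb3a
word = 0xdb3a → little-endian bytes:
  [0]=0x3a  [1]=0xdb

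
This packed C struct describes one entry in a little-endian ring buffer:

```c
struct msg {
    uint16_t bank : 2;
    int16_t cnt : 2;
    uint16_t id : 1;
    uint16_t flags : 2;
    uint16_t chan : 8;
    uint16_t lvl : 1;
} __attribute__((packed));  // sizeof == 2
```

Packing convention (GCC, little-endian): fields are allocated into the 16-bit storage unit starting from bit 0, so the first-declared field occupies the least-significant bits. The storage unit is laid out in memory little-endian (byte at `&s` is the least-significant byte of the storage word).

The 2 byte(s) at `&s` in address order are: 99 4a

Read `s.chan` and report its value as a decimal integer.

[0]=0x99 [1]=0x4a (little-endian) → word 0x4a99
bank:2 @ bit 0 → (0x4a99>>0)&0x3 = 0x1
cnt:2 @ bit 2 → (0x4a99>>2)&0x3 = 0x2
id:1 @ bit 4 → (0x4a99>>4)&0x1 = 0x1
flags:2 @ bit 5 → (0x4a99>>5)&0x3 = 0x0
chan:8 @ bit 7 → (0x4a99>>7)&0xff = 0x95  ←
lvl:1 @ bit 15 → (0x4a99>>15)&0x1 = 0x0

149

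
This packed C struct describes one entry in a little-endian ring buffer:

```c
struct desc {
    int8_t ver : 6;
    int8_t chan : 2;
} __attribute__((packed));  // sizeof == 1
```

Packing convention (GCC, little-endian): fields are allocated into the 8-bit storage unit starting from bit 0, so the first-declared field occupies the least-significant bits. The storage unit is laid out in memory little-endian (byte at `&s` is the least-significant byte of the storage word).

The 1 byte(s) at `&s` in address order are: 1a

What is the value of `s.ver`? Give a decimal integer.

[0]=0x1a (little-endian) → word 0x1a
ver [0+:6] = (word>>0) & 0x3f = 26  ←
chan [6+:2] = (word>>6) & 0x3 = 0
ver signed 6b, MSB=0: value = 26

26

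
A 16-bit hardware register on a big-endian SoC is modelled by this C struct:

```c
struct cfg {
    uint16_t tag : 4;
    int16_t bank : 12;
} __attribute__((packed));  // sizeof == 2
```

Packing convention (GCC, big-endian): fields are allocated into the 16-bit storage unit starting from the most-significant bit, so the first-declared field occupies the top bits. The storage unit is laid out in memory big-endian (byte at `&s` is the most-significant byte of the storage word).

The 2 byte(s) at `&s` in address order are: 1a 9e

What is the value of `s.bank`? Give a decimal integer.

-1378

[0]=0x1a [1]=0x9e (big-endian) → word 0x1a9e
tag [12+:4] = (word>>12) & 0xf = 1
bank [0+:12] = (word>>0) & 0xfff = 2718  ←
bank signed 12b, MSB=1: 2718 - 4096 = -1378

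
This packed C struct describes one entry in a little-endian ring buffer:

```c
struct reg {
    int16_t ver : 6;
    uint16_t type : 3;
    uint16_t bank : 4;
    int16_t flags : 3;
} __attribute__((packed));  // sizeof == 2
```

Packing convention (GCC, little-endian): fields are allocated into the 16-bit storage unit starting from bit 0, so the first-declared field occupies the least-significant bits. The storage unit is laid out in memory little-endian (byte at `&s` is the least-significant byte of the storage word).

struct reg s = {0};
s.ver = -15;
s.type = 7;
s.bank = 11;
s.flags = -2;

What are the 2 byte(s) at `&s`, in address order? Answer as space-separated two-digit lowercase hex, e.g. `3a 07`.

ver (6b) val=-15 bits=0x31 at bit 0: 0x0031
type (3b) val=7 bits=0x7 at bit 6: 0x01f1
bank (4b) val=11 bits=0xb at bit 9: 0x17f1
flags (3b) val=-2 bits=0x6 at bit 13: 0xd7f1
word = 0xd7f1 → little-endian bytes:
  [0]=0xf1  [1]=0xd7

f1 d7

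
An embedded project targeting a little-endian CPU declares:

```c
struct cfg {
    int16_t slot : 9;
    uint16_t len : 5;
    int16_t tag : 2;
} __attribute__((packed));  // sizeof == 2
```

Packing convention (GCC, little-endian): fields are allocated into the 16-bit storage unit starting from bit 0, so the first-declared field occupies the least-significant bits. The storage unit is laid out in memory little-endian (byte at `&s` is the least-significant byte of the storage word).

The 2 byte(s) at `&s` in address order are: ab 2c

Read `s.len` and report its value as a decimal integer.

[0]=0xab [1]=0x2c (little-endian) → word 0x2cab
slot:9 @ bit 0 → (0x2cab>>0)&0x1ff = 0xab
len:5 @ bit 9 → (0x2cab>>9)&0x1f = 0x16  ←
tag:2 @ bit 14 → (0x2cab>>14)&0x3 = 0x0

22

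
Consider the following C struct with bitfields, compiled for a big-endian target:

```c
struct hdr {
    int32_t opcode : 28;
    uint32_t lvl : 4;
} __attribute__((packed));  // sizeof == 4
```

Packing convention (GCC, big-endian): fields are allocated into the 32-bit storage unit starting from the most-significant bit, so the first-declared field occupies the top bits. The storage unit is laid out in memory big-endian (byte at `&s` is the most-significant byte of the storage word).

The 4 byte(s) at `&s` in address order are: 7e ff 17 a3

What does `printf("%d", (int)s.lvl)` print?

3

[0]=0x7e [1]=0xff [2]=0x17 [3]=0xa3 (big-endian) → word 0x7eff17a3
opcode:28 @ bit 4 → (0x7eff17a3>>4)&0xfffffff = 0x7eff17a
lvl:4 @ bit 0 → (0x7eff17a3>>0)&0xf = 0x3  ←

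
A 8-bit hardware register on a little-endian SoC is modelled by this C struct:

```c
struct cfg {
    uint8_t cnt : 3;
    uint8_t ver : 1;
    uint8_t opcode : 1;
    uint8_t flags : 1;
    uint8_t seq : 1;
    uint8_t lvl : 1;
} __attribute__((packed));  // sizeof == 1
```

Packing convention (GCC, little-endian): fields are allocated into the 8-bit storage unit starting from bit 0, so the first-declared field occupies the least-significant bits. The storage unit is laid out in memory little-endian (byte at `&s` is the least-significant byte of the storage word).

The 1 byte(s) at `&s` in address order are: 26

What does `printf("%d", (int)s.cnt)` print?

[0]=0x26 (little-endian) → word 0x26
cnt [0+:3] = (word>>0) & 0x7 = 6  ←
ver [3+:1] = (word>>3) & 0x1 = 0
opcode [4+:1] = (word>>4) & 0x1 = 0
flags [5+:1] = (word>>5) & 0x1 = 1
seq [6+:1] = (word>>6) & 0x1 = 0
lvl [7+:1] = (word>>7) & 0x1 = 0

6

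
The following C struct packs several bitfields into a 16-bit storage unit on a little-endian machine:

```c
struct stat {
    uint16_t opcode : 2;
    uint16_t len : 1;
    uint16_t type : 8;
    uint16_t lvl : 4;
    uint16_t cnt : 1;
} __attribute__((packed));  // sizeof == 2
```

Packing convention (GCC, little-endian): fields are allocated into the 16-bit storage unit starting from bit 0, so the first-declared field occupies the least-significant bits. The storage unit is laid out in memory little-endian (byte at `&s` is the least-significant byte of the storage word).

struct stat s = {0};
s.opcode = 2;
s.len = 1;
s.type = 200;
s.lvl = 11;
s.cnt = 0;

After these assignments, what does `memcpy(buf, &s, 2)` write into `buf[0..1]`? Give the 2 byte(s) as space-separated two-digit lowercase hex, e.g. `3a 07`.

opcode:2 = 2 → 0x2 << 0 → word 0x0002
len:1 = 1 → 0x1 << 2 → word 0x0006
type:8 = 200 → 0xc8 << 3 → word 0x0646
lvl:4 = 11 → 0xb << 11 → word 0x5e46
cnt:1 = 0 → 0x0 << 15 → word 0x5e46
word = 0x5e46 → little-endian bytes:
  [0]=0x46  [1]=0x5e

46 5e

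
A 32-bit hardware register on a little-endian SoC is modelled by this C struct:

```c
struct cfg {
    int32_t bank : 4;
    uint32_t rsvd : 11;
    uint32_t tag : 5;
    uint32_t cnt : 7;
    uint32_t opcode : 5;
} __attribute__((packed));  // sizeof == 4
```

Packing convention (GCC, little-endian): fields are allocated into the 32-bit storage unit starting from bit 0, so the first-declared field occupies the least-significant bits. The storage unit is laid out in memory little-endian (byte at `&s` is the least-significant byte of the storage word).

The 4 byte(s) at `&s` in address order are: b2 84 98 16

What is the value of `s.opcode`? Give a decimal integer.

2

[0]=0xb2 [1]=0x84 [2]=0x98 [3]=0x16 (little-endian) → word 0x169884b2
bank:4 @ bit 0 → (0x169884b2>>0)&0xf = 0x2
rsvd:11 @ bit 4 → (0x169884b2>>4)&0x7ff = 0x4b
tag:5 @ bit 15 → (0x169884b2>>15)&0x1f = 0x11
cnt:7 @ bit 20 → (0x169884b2>>20)&0x7f = 0x69
opcode:5 @ bit 27 → (0x169884b2>>27)&0x1f = 0x2  ←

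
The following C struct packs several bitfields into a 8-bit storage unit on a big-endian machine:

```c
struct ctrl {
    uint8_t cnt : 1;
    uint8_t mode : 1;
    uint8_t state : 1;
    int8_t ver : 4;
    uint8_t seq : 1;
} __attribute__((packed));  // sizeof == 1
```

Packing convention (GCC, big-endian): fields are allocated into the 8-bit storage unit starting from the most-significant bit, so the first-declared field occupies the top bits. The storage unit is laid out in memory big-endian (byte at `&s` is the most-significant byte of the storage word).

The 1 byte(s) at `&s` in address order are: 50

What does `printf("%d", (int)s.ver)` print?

[0]=0x50 (big-endian) → word 0x50
cnt [7+:1] = (word>>7) & 0x1 = 0
mode [6+:1] = (word>>6) & 0x1 = 1
state [5+:1] = (word>>5) & 0x1 = 0
ver [1+:4] = (word>>1) & 0xf = 8  ←
seq [0+:1] = (word>>0) & 0x1 = 0
ver signed 4b, MSB=1: 8 - 16 = -8

-8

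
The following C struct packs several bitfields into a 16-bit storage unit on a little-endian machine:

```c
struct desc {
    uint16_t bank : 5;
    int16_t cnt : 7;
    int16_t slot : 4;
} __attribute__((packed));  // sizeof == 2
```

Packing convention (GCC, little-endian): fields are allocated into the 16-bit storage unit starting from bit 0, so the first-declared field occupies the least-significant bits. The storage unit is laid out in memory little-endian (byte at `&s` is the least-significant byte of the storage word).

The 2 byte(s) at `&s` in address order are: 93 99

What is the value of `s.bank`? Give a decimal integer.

[0]=0x93 [1]=0x99 (little-endian) → word 0x9993
bank [0+:5] = (word>>0) & 0x1f = 19  ←
cnt [5+:7] = (word>>5) & 0x7f = 76
slot [12+:4] = (word>>12) & 0xf = 9

19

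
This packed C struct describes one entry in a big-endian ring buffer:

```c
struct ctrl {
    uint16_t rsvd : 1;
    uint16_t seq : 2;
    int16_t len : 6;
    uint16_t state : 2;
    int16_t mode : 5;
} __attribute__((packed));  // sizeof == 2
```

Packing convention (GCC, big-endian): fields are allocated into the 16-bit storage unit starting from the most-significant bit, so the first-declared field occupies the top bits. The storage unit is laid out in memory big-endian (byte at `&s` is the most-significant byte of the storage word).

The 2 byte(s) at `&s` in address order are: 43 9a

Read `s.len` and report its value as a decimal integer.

7

[0]=0x43 [1]=0x9a (big-endian) → word 0x439a
rsvd:1 @ bit 15 → (0x439a>>15)&0x1 = 0x0
seq:2 @ bit 13 → (0x439a>>13)&0x3 = 0x2
len:6 @ bit 7 → (0x439a>>7)&0x3f = 0x7  ←
state:2 @ bit 5 → (0x439a>>5)&0x3 = 0x0
mode:5 @ bit 0 → (0x439a>>0)&0x1f = 0x1a
len signed 6b, MSB=0: value = 7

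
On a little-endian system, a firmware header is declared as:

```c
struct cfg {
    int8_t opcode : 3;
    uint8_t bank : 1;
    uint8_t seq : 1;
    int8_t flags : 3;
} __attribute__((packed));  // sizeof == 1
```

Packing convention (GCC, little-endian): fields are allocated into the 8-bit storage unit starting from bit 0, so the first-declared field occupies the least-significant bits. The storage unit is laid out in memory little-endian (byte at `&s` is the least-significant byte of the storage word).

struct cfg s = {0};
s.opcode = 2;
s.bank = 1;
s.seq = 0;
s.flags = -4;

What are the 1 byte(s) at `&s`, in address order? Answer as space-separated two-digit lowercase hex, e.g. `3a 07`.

[0+:3] opcode=2 & 0x7 = 0x2; word=0x02
[3+:1] bank=1 & 0x1 = 0x1; word=0x0a
[4+:1] seq=0 & 0x1 = 0x0; word=0x0a
[5+:3] flags=-4 & 0x7 = 0x4; word=0x8a
word = 0x8a → little-endian bytes:
  [0]=0x8a

8a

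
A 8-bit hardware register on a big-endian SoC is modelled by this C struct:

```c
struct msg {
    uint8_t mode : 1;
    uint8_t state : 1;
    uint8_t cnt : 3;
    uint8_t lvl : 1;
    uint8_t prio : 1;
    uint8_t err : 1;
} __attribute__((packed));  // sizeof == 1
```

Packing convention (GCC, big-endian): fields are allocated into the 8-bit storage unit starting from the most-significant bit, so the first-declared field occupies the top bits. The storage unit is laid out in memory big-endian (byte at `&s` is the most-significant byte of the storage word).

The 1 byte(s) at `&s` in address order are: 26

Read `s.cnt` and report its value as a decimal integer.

[0]=0x26 (big-endian) → word 0x26
mode [7+:1] = (word>>7) & 0x1 = 0
state [6+:1] = (word>>6) & 0x1 = 0
cnt [3+:3] = (word>>3) & 0x7 = 4  ←
lvl [2+:1] = (word>>2) & 0x1 = 1
prio [1+:1] = (word>>1) & 0x1 = 1
err [0+:1] = (word>>0) & 0x1 = 0

4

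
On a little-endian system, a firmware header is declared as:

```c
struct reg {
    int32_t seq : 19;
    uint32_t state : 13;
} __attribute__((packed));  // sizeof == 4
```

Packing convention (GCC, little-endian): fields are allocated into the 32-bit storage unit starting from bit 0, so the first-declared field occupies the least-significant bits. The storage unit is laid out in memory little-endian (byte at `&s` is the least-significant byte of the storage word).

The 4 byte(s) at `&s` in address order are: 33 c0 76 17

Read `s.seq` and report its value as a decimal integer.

[0]=0x33 [1]=0xc0 [2]=0x76 [3]=0x17 (little-endian) → word 0x1776c033
seq:19 @ bit 0 → (0x1776c033>>0)&0x7ffff = 0x6c033  ←
state:13 @ bit 19 → (0x1776c033>>19)&0x1fff = 0x2ee
seq signed 19b, MSB=1: 442419 - 524288 = -81869

-81869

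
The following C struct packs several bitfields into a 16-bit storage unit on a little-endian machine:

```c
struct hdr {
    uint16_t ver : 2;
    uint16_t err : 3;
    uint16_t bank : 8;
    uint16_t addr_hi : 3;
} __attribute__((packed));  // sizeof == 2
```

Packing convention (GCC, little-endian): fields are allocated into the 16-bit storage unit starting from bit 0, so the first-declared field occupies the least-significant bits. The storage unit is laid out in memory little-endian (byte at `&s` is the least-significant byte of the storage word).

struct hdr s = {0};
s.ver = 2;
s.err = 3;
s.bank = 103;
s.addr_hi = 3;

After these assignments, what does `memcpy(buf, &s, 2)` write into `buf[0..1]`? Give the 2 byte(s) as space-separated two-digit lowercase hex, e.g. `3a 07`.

ee 6c

ver (2b) val=2 bits=0x2 at bit 0: 0x0002
err (3b) val=3 bits=0x3 at bit 2: 0x000e
bank (8b) val=103 bits=0x67 at bit 5: 0x0cee
addr_hi (3b) val=3 bits=0x3 at bit 13: 0x6cee
word = 0x6cee → little-endian bytes:
  [0]=0xee  [1]=0x6c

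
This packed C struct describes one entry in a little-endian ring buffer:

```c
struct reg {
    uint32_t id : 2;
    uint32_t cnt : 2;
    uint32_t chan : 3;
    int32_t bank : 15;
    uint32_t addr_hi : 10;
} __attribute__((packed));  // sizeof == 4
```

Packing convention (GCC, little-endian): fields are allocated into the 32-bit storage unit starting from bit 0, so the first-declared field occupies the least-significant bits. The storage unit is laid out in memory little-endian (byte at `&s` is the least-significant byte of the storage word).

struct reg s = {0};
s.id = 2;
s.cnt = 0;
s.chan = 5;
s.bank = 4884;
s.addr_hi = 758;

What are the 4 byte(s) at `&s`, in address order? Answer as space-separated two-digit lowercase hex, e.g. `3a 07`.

52 8a 89 bd

id:2 = 2 → 0x2 << 0 → word 0x00000002
cnt:2 = 0 → 0x0 << 2 → word 0x00000002
chan:3 = 5 → 0x5 << 4 → word 0x00000052
bank:15 = 4884 → 0x1314 << 7 → word 0x00098a52
addr_hi:10 = 758 → 0x2f6 << 22 → word 0xbd898a52
word = 0xbd898a52 → little-endian bytes:
  [0]=0x52  [1]=0x8a  [2]=0x89  [3]=0xbd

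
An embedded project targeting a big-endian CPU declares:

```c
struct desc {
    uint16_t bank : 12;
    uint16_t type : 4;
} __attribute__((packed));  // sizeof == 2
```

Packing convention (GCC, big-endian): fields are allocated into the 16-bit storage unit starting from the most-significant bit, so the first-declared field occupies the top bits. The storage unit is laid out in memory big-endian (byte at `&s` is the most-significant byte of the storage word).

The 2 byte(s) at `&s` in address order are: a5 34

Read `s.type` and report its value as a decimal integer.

[0]=0xa5 [1]=0x34 (big-endian) → word 0xa534
bank:12 @ bit 4 → (0xa534>>4)&0xfff = 0xa53
type:4 @ bit 0 → (0xa534>>0)&0xf = 0x4  ←

4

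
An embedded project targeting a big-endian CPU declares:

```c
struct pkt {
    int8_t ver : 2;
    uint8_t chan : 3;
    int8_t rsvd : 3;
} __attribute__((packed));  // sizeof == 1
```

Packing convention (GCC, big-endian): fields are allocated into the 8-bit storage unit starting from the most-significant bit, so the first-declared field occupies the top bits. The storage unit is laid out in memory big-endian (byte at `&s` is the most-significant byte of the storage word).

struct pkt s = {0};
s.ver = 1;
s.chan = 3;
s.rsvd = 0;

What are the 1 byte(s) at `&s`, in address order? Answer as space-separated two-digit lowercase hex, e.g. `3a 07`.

[6+:2] ver=1 & 0x3 = 0x1; word=0x40
[3+:3] chan=3 & 0x7 = 0x3; word=0x58
[0+:3] rsvd=0 & 0x7 = 0x0; word=0x58
word = 0x58 → big-endian bytes:
  [0]=0x58

58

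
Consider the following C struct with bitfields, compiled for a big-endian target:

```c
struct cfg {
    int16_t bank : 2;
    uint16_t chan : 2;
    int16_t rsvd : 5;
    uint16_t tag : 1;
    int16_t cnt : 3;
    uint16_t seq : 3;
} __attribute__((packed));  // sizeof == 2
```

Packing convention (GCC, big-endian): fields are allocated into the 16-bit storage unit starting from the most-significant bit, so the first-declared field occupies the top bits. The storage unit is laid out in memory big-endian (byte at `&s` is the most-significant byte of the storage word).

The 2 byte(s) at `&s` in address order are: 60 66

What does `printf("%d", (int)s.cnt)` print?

[0]=0x60 [1]=0x66 (big-endian) → word 0x6066
bank [14+:2] = (word>>14) & 0x3 = 1
chan [12+:2] = (word>>12) & 0x3 = 2
rsvd [7+:5] = (word>>7) & 0x1f = 0
tag [6+:1] = (word>>6) & 0x1 = 1
cnt [3+:3] = (word>>3) & 0x7 = 4  ←
seq [0+:3] = (word>>0) & 0x7 = 6
cnt signed 3b, MSB=1: 4 - 8 = -4

-4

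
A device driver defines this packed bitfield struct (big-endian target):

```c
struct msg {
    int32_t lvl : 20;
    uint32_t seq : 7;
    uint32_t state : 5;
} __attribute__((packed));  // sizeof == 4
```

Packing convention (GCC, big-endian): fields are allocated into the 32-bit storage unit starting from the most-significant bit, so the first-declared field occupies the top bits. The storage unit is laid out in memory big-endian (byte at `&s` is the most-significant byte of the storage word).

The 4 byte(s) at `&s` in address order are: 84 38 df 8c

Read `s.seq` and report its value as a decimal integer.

124

[0]=0x84 [1]=0x38 [2]=0xdf [3]=0x8c (big-endian) → word 0x8438df8c
lvl [12+:20] = (word>>12) & 0xfffff = 541581
seq [5+:7] = (word>>5) & 0x7f = 124  ←
state [0+:5] = (word>>0) & 0x1f = 12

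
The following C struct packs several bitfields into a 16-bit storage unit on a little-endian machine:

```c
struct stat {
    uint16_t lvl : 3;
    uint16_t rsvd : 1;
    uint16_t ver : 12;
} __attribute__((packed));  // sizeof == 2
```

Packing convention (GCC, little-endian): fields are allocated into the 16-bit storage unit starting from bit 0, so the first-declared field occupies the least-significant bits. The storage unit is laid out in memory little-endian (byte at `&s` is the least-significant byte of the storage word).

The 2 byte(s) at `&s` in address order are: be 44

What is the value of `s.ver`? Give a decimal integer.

[0]=0xbe [1]=0x44 (little-endian) → word 0x44be
lvl [0+:3] = (word>>0) & 0x7 = 6
rsvd [3+:1] = (word>>3) & 0x1 = 1
ver [4+:12] = (word>>4) & 0xfff = 1099  ←

1099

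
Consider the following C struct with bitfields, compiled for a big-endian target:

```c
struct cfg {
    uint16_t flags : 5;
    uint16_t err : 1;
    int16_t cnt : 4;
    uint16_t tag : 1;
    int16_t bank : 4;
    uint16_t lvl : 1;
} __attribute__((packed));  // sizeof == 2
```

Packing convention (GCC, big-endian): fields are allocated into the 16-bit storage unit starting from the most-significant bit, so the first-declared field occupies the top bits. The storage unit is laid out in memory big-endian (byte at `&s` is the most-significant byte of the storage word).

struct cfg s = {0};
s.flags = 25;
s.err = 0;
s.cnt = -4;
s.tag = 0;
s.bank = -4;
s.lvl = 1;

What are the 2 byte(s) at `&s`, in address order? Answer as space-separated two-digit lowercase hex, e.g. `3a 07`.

cb 19

flags (5b) val=25 bits=0x19 at bit 11: 0xc800
err (1b) val=0 bits=0x0 at bit 10: 0xc800
cnt (4b) val=-4 bits=0xc at bit 6: 0xcb00
tag (1b) val=0 bits=0x0 at bit 5: 0xcb00
bank (4b) val=-4 bits=0xc at bit 1: 0xcb18
lvl (1b) val=1 bits=0x1 at bit 0: 0xcb19
word = 0xcb19 → big-endian bytes:
  [0]=0xcb  [1]=0x19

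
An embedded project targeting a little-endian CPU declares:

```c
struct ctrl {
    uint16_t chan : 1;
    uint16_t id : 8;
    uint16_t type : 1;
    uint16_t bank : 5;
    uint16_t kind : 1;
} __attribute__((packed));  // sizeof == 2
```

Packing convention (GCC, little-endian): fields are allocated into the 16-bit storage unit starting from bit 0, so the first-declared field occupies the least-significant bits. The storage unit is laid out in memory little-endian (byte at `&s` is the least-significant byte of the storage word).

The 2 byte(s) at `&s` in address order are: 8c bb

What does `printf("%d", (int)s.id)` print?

[0]=0x8c [1]=0xbb (little-endian) → word 0xbb8c
chan:1 @ bit 0 → (0xbb8c>>0)&0x1 = 0x0
id:8 @ bit 1 → (0xbb8c>>1)&0xff = 0xc6  ←
type:1 @ bit 9 → (0xbb8c>>9)&0x1 = 0x1
bank:5 @ bit 10 → (0xbb8c>>10)&0x1f = 0xe
kind:1 @ bit 15 → (0xbb8c>>15)&0x1 = 0x1

198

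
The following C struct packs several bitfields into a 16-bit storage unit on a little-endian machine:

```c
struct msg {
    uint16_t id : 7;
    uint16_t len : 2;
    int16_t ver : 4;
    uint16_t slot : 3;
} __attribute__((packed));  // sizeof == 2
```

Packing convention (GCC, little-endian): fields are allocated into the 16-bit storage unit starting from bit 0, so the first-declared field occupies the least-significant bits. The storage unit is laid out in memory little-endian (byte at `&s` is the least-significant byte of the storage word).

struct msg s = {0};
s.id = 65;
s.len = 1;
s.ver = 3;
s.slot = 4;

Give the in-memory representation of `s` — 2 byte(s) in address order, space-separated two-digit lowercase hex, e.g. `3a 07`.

[0+:7] id=65 & 0x7f = 0x41; word=0x0041
[7+:2] len=1 & 0x3 = 0x1; word=0x00c1
[9+:4] ver=3 & 0xf = 0x3; word=0x06c1
[13+:3] slot=4 & 0x7 = 0x4; word=0x86c1
word = 0x86c1 → little-endian bytes:
  [0]=0xc1  [1]=0x86

c1 86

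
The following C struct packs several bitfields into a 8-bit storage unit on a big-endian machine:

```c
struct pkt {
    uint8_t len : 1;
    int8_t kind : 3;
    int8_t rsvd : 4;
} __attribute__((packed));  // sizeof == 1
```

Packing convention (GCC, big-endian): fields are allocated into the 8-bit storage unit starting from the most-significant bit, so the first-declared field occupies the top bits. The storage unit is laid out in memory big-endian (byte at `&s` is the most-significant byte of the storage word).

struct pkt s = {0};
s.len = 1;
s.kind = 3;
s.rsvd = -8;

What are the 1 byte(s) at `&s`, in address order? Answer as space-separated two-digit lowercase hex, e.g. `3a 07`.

b8

len:1 = 1 → 0x1 << 7 → word 0x80
kind:3 = 3 → 0x3 << 4 → word 0xb0
rsvd:4 = -8 → 0x8 << 0 → word 0xb8
word = 0xb8 → big-endian bytes:
  [0]=0xb8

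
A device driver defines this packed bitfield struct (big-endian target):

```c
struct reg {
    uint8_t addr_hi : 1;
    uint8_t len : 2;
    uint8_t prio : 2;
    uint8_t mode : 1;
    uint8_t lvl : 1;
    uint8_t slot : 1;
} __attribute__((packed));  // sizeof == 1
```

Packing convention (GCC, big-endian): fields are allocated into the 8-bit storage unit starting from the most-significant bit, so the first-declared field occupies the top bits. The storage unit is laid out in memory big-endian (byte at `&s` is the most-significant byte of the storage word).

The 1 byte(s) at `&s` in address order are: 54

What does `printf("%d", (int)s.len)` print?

[0]=0x54 (big-endian) → word 0x54
addr_hi [7+:1] = (word>>7) & 0x1 = 0
len [5+:2] = (word>>5) & 0x3 = 2  ←
prio [3+:2] = (word>>3) & 0x3 = 2
mode [2+:1] = (word>>2) & 0x1 = 1
lvl [1+:1] = (word>>1) & 0x1 = 0
slot [0+:1] = (word>>0) & 0x1 = 0

2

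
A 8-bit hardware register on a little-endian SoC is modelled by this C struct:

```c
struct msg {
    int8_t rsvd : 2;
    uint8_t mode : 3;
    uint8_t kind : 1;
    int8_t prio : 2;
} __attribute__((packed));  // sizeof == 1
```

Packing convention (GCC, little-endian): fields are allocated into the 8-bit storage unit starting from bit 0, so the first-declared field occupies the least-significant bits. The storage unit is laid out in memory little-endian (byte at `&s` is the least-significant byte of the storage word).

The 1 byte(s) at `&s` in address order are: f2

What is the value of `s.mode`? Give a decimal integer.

4

[0]=0xf2 (little-endian) → word 0xf2
rsvd:2 @ bit 0 → (0xf2>>0)&0x3 = 0x2
mode:3 @ bit 2 → (0xf2>>2)&0x7 = 0x4  ←
kind:1 @ bit 5 → (0xf2>>5)&0x1 = 0x1
prio:2 @ bit 6 → (0xf2>>6)&0x3 = 0x3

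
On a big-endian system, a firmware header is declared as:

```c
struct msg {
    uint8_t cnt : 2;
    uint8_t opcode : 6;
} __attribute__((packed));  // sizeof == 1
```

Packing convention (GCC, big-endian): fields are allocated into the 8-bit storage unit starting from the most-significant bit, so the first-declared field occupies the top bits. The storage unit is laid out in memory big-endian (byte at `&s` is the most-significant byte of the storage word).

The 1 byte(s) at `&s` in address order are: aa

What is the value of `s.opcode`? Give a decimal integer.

[0]=0xaa (big-endian) → word 0xaa
cnt:2 @ bit 6 → (0xaa>>6)&0x3 = 0x2
opcode:6 @ bit 0 → (0xaa>>0)&0x3f = 0x2a  ←

42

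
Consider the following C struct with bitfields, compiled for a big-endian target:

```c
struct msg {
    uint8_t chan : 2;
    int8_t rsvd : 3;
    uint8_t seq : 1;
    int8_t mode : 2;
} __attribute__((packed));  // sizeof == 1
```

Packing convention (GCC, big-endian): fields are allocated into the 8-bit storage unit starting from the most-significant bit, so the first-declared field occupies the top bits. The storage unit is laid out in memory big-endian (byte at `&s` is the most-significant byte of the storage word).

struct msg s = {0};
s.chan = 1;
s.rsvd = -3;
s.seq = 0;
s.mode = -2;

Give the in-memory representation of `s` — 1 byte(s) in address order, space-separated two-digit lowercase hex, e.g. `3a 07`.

6a

[6+:2] chan=1 & 0x3 = 0x1; word=0x40
[3+:3] rsvd=-3 & 0x7 = 0x5; word=0x68
[2+:1] seq=0 & 0x1 = 0x0; word=0x68
[0+:2] mode=-2 & 0x3 = 0x2; word=0x6a
word = 0x6a → big-endian bytes:
  [0]=0x6a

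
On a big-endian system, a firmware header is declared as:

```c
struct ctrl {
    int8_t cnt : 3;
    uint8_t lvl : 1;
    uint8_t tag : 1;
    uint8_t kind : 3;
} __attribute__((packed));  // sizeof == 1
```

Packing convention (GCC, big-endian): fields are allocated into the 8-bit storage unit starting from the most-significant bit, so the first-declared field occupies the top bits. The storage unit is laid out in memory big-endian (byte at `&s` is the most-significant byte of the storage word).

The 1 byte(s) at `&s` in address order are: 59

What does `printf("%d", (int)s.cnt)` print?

[0]=0x59 (big-endian) → word 0x59
cnt [5+:3] = (word>>5) & 0x7 = 2  ←
lvl [4+:1] = (word>>4) & 0x1 = 1
tag [3+:1] = (word>>3) & 0x1 = 1
kind [0+:3] = (word>>0) & 0x7 = 1
cnt signed 3b, MSB=0: value = 2

2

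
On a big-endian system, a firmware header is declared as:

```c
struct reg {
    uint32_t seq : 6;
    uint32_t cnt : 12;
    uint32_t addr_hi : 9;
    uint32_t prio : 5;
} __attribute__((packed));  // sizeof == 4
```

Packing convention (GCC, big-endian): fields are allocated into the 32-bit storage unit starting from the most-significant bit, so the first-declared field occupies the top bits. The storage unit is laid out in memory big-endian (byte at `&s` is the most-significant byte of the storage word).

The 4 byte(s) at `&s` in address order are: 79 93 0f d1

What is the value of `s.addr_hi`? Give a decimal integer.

126

[0]=0x79 [1]=0x93 [2]=0x0f [3]=0xd1 (big-endian) → word 0x79930fd1
seq:6 @ bit 26 → (0x79930fd1>>26)&0x3f = 0x1e
cnt:12 @ bit 14 → (0x79930fd1>>14)&0xfff = 0x64c
addr_hi:9 @ bit 5 → (0x79930fd1>>5)&0x1ff = 0x7e  ←
prio:5 @ bit 0 → (0x79930fd1>>0)&0x1f = 0x11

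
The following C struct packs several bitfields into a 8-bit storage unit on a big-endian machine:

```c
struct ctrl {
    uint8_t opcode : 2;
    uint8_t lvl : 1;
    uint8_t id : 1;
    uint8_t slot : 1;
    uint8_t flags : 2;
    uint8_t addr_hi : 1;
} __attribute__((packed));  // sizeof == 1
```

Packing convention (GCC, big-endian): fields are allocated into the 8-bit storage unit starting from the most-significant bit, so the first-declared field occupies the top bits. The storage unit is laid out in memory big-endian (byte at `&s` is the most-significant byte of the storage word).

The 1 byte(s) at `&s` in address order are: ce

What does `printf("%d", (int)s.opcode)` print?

3

[0]=0xce (big-endian) → word 0xce
opcode [6+:2] = (word>>6) & 0x3 = 3  ←
lvl [5+:1] = (word>>5) & 0x1 = 0
id [4+:1] = (word>>4) & 0x1 = 0
slot [3+:1] = (word>>3) & 0x1 = 1
flags [1+:2] = (word>>1) & 0x3 = 3
addr_hi [0+:1] = (word>>0) & 0x1 = 0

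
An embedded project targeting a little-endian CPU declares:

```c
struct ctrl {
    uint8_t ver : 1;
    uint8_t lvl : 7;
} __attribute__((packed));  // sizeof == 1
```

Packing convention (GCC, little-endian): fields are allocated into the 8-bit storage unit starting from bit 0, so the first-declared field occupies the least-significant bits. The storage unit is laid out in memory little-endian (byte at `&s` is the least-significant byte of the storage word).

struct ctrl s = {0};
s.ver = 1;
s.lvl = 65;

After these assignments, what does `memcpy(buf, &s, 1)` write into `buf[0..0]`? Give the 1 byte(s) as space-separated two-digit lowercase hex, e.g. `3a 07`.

ver:1 = 1 → 0x1 << 0 → word 0x01
lvl:7 = 65 → 0x41 << 1 → word 0x83
word = 0x83 → little-endian bytes:
  [0]=0x83

83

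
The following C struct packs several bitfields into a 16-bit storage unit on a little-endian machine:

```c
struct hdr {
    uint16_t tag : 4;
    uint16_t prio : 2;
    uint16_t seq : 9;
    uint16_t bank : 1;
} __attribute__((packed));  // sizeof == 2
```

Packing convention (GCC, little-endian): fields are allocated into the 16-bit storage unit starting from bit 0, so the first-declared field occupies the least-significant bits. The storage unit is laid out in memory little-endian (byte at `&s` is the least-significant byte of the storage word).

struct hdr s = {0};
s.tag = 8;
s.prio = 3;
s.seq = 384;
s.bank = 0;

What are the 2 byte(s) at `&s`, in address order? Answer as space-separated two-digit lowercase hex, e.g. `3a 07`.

tag:4 = 8 → 0x8 << 0 → word 0x0008
prio:2 = 3 → 0x3 << 4 → word 0x0038
seq:9 = 384 → 0x180 << 6 → word 0x6038
bank:1 = 0 → 0x0 << 15 → word 0x6038
word = 0x6038 → little-endian bytes:
  [0]=0x38  [1]=0x60

38 60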